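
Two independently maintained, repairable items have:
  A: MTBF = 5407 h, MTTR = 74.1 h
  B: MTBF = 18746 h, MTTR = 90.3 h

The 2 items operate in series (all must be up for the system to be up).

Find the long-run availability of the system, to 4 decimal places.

0.9818

A(A) = MTBF/(MTBF+MTTR) = 5407/(5407+74.1) = 0.986481
A(B) = MTBF/(MTBF+MTTR) = 18746/(18746+90.3) = 0.995206
Series availability: 0.986481 × 0.995206 = 0.9818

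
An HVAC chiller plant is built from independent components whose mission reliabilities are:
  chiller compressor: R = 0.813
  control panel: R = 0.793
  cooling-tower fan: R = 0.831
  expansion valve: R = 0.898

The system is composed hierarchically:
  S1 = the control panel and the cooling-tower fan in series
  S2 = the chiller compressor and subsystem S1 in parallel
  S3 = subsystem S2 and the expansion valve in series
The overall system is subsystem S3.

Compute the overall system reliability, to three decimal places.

0.841

Series (control panel and cooling-tower fan): 0.79300 × 0.83100 = 0.65898
Parallel (chiller compressor and [0.65898]): 1 − (1 − 0.81300)(1 − 0.65898) = 0.93623
Series ([0.93623] and expansion valve): 0.93623 × 0.89800 = 0.841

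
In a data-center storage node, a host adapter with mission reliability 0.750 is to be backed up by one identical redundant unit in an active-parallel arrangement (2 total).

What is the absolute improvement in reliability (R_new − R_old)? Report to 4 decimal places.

R_before = 0.750
R_after = 1 − (1 − 0.750)^2 = 0.9375
ΔR = 0.9375 − 0.750 = 0.1875

0.1875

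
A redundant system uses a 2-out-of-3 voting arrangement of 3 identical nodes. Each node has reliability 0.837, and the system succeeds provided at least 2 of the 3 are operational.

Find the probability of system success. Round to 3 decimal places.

R = Σ_{i=2}^{3} C(3,i) p^i (1−p)^{3−i} with p = 0.837
C(3,2)·0.837^2·0.163^1 = 0.34258
C(3,3)·0.837^3·0.163^0 = 0.58638
Sum = 0.929

0.929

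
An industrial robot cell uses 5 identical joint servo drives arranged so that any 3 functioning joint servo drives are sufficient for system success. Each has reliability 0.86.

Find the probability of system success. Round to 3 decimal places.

R = Σ_{i=3}^{5} C(5,i) p^i (1−p)^{5−i} with p = 0.86
C(5,3)·0.86^3·0.14^2 = 0.12467
C(5,4)·0.86^4·0.14^1 = 0.38291
C(5,5)·0.86^5·0.14^0 = 0.47043
Sum = 0.978

0.978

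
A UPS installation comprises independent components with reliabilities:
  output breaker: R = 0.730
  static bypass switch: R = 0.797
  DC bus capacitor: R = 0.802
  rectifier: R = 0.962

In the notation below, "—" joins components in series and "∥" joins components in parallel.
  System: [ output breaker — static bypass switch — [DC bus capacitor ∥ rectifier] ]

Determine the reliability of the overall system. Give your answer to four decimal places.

Parallel (DC bus capacitor and rectifier): 1 − (1 − 0.802000)(1 − 0.962000) = 0.992476
Series (output breaker, static bypass switch, and [0.992476]): 0.730000 × 0.797000 × 0.992476 = 0.5774

0.5774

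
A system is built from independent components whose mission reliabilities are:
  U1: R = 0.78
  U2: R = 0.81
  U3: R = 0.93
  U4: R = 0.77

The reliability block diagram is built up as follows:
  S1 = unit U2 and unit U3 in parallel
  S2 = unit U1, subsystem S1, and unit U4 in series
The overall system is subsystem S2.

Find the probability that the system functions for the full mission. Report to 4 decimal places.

Parallel (U2 and U3): 1 − (1 − 0.810000)(1 − 0.930000) = 0.986700
Series (U1, [0.986700], and U4): 0.780000 × 0.986700 × 0.770000 = 0.5926

0.5926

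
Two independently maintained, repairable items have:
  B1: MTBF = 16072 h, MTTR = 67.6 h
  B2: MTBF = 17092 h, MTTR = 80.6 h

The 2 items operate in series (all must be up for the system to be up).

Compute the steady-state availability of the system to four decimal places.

A(B1) = MTBF/(MTBF+MTTR) = 16072/(16072+67.6) = 0.995812
A(B2) = MTBF/(MTBF+MTTR) = 17092/(17092+80.6) = 0.995306
Series availability: 0.995812 × 0.995306 = 0.9911

0.9911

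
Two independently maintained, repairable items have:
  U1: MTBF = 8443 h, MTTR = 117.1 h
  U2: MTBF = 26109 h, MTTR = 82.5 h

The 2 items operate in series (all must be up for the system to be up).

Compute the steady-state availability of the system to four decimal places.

A(U1) = MTBF/(MTBF+MTTR) = 8443/(8443+117.1) = 0.986320
A(U2) = MTBF/(MTBF+MTTR) = 26109/(26109+82.5) = 0.996850
Series availability: 0.986320 × 0.996850 = 0.9832

0.9832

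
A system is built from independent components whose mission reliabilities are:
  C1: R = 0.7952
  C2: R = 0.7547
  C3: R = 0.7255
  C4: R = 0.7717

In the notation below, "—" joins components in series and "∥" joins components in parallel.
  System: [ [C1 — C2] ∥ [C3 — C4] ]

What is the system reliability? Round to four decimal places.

0.8240

Series (C1 and C2): 0.795200 × 0.754700 = 0.600137
Series (C3 and C4): 0.725500 × 0.771700 = 0.559868
Parallel ([0.600137] and [0.559868]): 1 − (1 − 0.600137)(1 − 0.559868) = 0.8240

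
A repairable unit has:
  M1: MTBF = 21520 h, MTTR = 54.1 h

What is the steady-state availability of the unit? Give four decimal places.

0.9975

A(M1) = MTBF/(MTBF+MTTR) = 21520/(21520+54.1) = 0.9975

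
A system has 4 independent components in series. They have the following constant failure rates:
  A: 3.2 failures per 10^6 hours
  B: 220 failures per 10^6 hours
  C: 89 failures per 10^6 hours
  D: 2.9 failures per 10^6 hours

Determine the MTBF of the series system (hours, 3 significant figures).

Series of exponential components: λ_sys = Σ λ_i
λ_sys = 0.0000032 + 0.00022 + 0.000089 + 0.0000029 = 3.1510e-04 /h
MTBF = 1 / λ_sys = 3170 h

3170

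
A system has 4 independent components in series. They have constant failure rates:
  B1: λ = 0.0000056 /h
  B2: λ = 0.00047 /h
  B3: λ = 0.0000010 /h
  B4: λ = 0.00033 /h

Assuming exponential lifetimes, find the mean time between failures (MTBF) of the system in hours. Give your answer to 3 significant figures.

1240

Series of exponential components: λ_sys = Σ λ_i
λ_sys = 0.0000056 + 0.00047 + 0.0000010 + 0.00033 = 8.0660e-04 /h
MTBF = 1 / λ_sys = 1240 h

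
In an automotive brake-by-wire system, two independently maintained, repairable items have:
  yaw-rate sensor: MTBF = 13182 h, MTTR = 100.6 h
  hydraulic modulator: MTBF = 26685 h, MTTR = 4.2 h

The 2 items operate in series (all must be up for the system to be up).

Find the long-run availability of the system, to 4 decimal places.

A(yaw-rate sensor) = MTBF/(MTBF+MTTR) = 13182/(13182+100.6) = 0.992426
A(hydraulic modulator) = MTBF/(MTBF+MTTR) = 26685/(26685+4.2) = 0.999843
Series availability: 0.992426 × 0.999843 = 0.9923

0.9923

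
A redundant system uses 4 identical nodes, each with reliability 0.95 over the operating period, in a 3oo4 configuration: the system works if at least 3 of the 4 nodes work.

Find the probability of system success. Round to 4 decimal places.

R = Σ_{i=3}^{4} C(4,i) p^i (1−p)^{4−i} with p = 0.95
C(4,3)·0.95^3·0.05^1 = 0.171475
C(4,4)·0.95^4·0.05^0 = 0.814506
Sum = 0.9860

0.9860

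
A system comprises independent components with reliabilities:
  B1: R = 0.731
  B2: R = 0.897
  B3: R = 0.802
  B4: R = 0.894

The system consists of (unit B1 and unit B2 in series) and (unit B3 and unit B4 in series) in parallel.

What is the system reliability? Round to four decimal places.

0.9026

Series (B1 and B2): 0.731000 × 0.897000 = 0.655707
Series (B3 and B4): 0.802000 × 0.894000 = 0.716988
Parallel ([0.655707] and [0.716988]): 1 − (1 − 0.655707)(1 − 0.716988) = 0.9026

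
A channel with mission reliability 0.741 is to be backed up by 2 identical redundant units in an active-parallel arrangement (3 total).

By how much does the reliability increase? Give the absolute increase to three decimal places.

0.242

R_before = 0.741
R_after = 1 − (1 − 0.741)^3 = 0.983
ΔR = 0.983 − 0.741 = 0.242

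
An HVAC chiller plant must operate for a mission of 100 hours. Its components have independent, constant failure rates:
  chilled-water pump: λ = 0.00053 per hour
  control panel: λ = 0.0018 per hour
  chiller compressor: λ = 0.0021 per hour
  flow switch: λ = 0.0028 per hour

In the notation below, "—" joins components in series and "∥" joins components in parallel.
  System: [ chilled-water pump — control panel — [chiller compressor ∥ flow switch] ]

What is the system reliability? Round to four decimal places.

R(chilled-water pump) = exp(−0.00053 × 100) = 0.948380
R(control panel) = exp(−0.0018 × 100) = 0.835270
R(chiller compressor) = exp(−0.0021 × 100) = 0.810584
R(flow switch) = exp(−0.0028 × 100) = 0.755784
Parallel (chiller compressor and flow switch): 1 − (1 − 0.810584)(1 − 0.755784) = 0.953742
Series (chilled-water pump, control panel, and [0.953742]): 0.948380 × 0.835270 × 0.953742 = 0.7555

0.7555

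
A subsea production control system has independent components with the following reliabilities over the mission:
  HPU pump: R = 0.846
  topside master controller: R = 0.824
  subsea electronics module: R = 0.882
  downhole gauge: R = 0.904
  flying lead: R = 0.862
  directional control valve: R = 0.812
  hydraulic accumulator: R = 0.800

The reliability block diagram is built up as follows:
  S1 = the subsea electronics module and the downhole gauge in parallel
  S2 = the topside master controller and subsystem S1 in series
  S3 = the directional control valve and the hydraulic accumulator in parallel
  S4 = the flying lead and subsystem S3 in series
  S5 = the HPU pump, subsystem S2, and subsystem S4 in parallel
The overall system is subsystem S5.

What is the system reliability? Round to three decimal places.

Parallel (subsea electronics module and downhole gauge): 1 − (1 − 0.88200)(1 − 0.90400) = 0.98867
Series (topside master controller and [0.98867]): 0.82400 × 0.98867 = 0.81466
Parallel (directional control valve and hydraulic accumulator): 1 − (1 − 0.81200)(1 − 0.80000) = 0.96240
Series (flying lead and [0.96240]): 0.86200 × 0.96240 = 0.82959
Parallel (HPU pump, [0.81466], and [0.82959]): 1 − (1 − 0.84600)(1 − 0.81466)(1 − 0.82959) = 0.995

0.995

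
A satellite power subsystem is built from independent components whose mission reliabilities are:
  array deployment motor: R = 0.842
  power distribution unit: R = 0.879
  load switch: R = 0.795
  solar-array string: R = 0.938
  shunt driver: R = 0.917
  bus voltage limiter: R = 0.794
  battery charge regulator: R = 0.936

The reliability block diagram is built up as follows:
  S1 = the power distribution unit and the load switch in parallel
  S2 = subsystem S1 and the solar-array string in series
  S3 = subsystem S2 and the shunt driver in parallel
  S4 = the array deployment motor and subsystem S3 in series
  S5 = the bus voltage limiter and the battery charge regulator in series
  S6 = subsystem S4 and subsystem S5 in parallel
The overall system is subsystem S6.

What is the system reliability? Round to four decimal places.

0.9579

Parallel (power distribution unit and load switch): 1 − (1 − 0.879000)(1 − 0.795000) = 0.975195
Series ([0.975195] and solar-array string): 0.975195 × 0.938000 = 0.914733
Parallel ([0.914733] and shunt driver): 1 − (1 − 0.914733)(1 − 0.917000) = 0.992923
Series (array deployment motor and [0.992923]): 0.842000 × 0.992923 = 0.836041
Series (bus voltage limiter and battery charge regulator): 0.794000 × 0.936000 = 0.743184
Parallel ([0.836041] and [0.743184]): 1 − (1 − 0.836041)(1 − 0.743184) = 0.9579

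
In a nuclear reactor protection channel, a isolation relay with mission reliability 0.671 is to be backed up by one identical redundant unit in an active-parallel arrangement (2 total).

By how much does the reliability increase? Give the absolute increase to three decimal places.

R_before = 0.671
R_after = 1 − (1 − 0.671)^2 = 0.892
ΔR = 0.892 − 0.671 = 0.221

0.221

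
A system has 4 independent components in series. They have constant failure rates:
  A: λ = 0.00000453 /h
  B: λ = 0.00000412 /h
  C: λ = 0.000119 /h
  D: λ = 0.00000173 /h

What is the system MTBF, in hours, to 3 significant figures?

7730

Series of exponential components: λ_sys = Σ λ_i
λ_sys = 0.00000453 + 0.00000412 + 0.000119 + 0.00000173 = 1.2938e-04 /h
MTBF = 1 / λ_sys = 7730 h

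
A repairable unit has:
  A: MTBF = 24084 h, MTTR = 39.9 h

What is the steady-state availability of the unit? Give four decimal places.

0.9983

A(A) = MTBF/(MTBF+MTTR) = 24084/(24084+39.9) = 0.9983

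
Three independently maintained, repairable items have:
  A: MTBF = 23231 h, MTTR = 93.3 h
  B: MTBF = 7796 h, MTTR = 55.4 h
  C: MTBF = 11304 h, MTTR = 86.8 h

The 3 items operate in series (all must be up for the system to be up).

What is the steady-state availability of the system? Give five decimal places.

A(A) = MTBF/(MTBF+MTTR) = 23231/(23231+93.3) = 0.996000
A(B) = MTBF/(MTBF+MTTR) = 7796/(7796+55.4) = 0.992944
A(C) = MTBF/(MTBF+MTTR) = 11304/(11304+86.8) = 0.992380
Series availability: 0.996000 × 0.992944 × 0.992380 = 0.98144

0.98144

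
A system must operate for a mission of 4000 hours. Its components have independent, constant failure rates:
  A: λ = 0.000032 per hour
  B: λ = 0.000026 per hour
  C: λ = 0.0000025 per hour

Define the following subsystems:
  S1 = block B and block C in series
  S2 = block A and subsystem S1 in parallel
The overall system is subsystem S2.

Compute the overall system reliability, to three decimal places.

0.987

R(A) = exp(−0.000032 × 4000) = 0.87985
R(B) = exp(−0.000026 × 4000) = 0.90123
R(C) = exp(−0.0000025 × 4000) = 0.99005
Series (B and C): 0.90123 × 0.99005 = 0.89226
Parallel (A and [0.89226]): 1 − (1 − 0.87985)(1 − 0.89226) = 0.987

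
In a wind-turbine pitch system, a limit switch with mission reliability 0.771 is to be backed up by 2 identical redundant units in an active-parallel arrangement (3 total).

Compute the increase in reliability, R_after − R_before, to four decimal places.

R_before = 0.771
R_after = 1 − (1 − 0.771)^3 = 0.9880
ΔR = 0.9880 − 0.771 = 0.2170

0.2170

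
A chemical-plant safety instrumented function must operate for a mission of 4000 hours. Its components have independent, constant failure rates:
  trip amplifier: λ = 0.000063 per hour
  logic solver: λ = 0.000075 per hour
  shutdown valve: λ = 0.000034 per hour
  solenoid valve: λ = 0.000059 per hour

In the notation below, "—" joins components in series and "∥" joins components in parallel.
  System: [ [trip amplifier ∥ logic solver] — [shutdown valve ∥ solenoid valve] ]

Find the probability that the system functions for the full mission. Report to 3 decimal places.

0.917

R(trip amplifier) = exp(−0.000063 × 4000) = 0.77724
R(logic solver) = exp(−0.000075 × 4000) = 0.74082
R(shutdown valve) = exp(−0.000034 × 4000) = 0.87284
R(solenoid valve) = exp(−0.000059 × 4000) = 0.78978
Parallel (trip amplifier and logic solver): 1 − (1 − 0.77724)(1 − 0.74082) = 0.94227
Parallel (shutdown valve and solenoid valve): 1 − (1 − 0.87284)(1 − 0.78978) = 0.97327
Series ([0.94227] and [0.97327]): 0.94227 × 0.97327 = 0.917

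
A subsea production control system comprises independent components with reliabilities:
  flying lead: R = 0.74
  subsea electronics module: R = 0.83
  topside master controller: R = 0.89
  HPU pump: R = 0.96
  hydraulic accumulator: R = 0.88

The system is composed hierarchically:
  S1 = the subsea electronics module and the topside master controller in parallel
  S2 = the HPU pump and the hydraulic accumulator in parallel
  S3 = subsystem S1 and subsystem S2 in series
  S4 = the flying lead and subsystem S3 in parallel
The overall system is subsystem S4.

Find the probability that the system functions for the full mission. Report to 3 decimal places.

Parallel (subsea electronics module and topside master controller): 1 − (1 − 0.83000)(1 − 0.89000) = 0.98130
Parallel (HPU pump and hydraulic accumulator): 1 − (1 − 0.96000)(1 − 0.88000) = 0.99520
Series ([0.98130] and [0.99520]): 0.98130 × 0.99520 = 0.97659
Parallel (flying lead and [0.97659]): 1 − (1 − 0.74000)(1 − 0.97659) = 0.994

0.994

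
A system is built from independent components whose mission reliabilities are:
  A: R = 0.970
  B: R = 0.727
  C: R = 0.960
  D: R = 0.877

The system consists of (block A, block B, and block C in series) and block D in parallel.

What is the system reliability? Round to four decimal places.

0.9603

Series (A, B, and C): 0.970000 × 0.727000 × 0.960000 = 0.676982
Parallel ([0.676982] and D): 1 − (1 − 0.676982)(1 − 0.877000) = 0.9603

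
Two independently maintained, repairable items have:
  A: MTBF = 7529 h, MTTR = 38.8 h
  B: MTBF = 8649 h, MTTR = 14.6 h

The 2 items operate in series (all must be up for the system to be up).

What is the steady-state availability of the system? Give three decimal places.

A(A) = MTBF/(MTBF+MTTR) = 7529/(7529+38.8) = 0.994873
A(B) = MTBF/(MTBF+MTTR) = 8649/(8649+14.6) = 0.998315
Series availability: 0.994873 × 0.998315 = 0.993

0.993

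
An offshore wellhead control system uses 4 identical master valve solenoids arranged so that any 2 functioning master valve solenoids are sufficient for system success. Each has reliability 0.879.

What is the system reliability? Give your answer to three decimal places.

R = Σ_{i=2}^{4} C(4,i) p^i (1−p)^{4−i} with p = 0.879
C(4,2)·0.879^2·0.121^2 = 0.06787
C(4,3)·0.879^3·0.121^1 = 0.32871
C(4,4)·0.879^4·0.121^0 = 0.59697
Sum = 0.994

0.994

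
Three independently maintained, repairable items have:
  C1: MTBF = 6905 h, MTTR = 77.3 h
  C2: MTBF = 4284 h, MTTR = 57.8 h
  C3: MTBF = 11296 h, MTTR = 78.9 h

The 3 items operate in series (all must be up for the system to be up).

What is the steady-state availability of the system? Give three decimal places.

A(C1) = MTBF/(MTBF+MTTR) = 6905/(6905+77.3) = 0.988929
A(C2) = MTBF/(MTBF+MTTR) = 4284/(4284+57.8) = 0.986688
A(C3) = MTBF/(MTBF+MTTR) = 11296/(11296+78.9) = 0.993064
Series availability: 0.988929 × 0.986688 × 0.993064 = 0.969

0.969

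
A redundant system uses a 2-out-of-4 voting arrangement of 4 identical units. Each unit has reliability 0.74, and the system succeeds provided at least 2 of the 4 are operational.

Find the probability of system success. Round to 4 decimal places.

0.9434

R = Σ_{i=2}^{4} C(4,i) p^i (1−p)^{4−i} with p = 0.74
C(4,2)·0.74^2·0.26^2 = 0.222107
C(4,3)·0.74^3·0.26^1 = 0.421433
C(4,4)·0.74^4·0.26^0 = 0.299866
Sum = 0.9434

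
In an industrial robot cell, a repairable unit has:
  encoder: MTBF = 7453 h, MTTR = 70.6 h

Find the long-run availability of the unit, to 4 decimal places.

A(encoder) = MTBF/(MTBF+MTTR) = 7453/(7453+70.6) = 0.9906

0.9906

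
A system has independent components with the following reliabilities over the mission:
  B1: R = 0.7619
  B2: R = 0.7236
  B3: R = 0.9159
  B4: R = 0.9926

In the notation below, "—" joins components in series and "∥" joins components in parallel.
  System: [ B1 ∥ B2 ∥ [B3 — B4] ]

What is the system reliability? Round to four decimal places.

0.9940

Series (B3 and B4): 0.915900 × 0.992600 = 0.909122
Parallel (B1, B2, and [0.909122]): 1 − (1 − 0.761900)(1 − 0.723600)(1 − 0.909122) = 0.9940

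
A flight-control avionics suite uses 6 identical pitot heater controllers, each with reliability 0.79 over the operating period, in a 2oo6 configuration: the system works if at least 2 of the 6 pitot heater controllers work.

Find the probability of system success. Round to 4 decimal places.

R = Σ_{i=2}^{6} C(6,i) p^i (1−p)^{6−i} with p = 0.79
C(6,2)·0.79^2·0.21^4 = 0.018206
C(6,3)·0.79^3·0.21^3 = 0.091321
C(6,4)·0.79^4·0.21^2 = 0.257655
C(6,5)·0.79^5·0.21^1 = 0.387709
C(6,6)·0.79^6·0.21^0 = 0.243087
Sum = 0.9980

0.9980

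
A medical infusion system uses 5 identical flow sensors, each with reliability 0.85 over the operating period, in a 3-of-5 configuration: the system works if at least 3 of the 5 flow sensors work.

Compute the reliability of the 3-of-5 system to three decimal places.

0.973

R = Σ_{i=3}^{5} C(5,i) p^i (1−p)^{5−i} with p = 0.85
C(5,3)·0.85^3·0.15^2 = 0.13818
C(5,4)·0.85^4·0.15^1 = 0.39150
C(5,5)·0.85^5·0.15^0 = 0.44371
Sum = 0.973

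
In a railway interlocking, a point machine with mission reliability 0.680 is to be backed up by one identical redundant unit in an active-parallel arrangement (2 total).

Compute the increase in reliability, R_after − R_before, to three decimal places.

R_before = 0.680
R_after = 1 − (1 − 0.680)^2 = 0.898
ΔR = 0.898 − 0.680 = 0.218

0.218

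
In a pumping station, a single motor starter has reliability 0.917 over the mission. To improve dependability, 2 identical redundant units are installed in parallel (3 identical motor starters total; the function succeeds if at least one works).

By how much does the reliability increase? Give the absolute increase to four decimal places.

0.0824

R_before = 0.917
R_after = 1 − (1 − 0.917)^3 = 0.9994
ΔR = 0.9994 − 0.917 = 0.0824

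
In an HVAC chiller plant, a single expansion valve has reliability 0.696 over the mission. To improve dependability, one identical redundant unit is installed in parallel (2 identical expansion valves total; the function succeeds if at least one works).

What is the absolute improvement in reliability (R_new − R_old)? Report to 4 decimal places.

R_before = 0.696
R_after = 1 − (1 − 0.696)^2 = 0.9076
ΔR = 0.9076 − 0.696 = 0.2116

0.2116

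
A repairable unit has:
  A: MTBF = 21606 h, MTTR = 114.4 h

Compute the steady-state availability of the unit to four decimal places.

A(A) = MTBF/(MTBF+MTTR) = 21606/(21606+114.4) = 0.9947

0.9947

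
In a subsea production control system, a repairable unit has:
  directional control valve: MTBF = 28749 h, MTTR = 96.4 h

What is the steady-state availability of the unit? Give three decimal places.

A(directional control valve) = MTBF/(MTBF+MTTR) = 28749/(28749+96.4) = 0.997

0.997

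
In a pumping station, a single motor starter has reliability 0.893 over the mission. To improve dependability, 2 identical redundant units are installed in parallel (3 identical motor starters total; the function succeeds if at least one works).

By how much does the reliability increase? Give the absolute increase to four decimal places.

R_before = 0.893
R_after = 1 − (1 − 0.893)^3 = 0.9988
ΔR = 0.9988 − 0.893 = 0.1058

0.1058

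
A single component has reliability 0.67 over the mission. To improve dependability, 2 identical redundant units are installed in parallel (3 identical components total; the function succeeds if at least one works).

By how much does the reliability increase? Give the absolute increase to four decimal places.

R_before = 0.67
R_after = 1 − (1 − 0.67)^3 = 0.9641
ΔR = 0.9641 − 0.67 = 0.2941

0.2941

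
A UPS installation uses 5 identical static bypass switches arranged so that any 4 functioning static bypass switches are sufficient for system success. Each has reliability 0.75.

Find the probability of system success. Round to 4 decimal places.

0.6328

R = Σ_{i=4}^{5} C(5,i) p^i (1−p)^{5−i} with p = 0.75
C(5,4)·0.75^4·0.25^1 = 0.395508
C(5,5)·0.75^5·0.25^0 = 0.237305
Sum = 0.6328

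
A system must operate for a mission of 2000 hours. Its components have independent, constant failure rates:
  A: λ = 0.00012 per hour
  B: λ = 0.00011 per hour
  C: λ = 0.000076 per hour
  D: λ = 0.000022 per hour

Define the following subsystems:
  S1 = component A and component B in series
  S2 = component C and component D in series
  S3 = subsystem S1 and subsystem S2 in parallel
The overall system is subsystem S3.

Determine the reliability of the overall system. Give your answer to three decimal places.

R(A) = exp(−0.00012 × 2000) = 0.78663
R(B) = exp(−0.00011 × 2000) = 0.80252
R(C) = exp(−0.000076 × 2000) = 0.85899
R(D) = exp(−0.000022 × 2000) = 0.95695
Series (A and B): 0.78663 × 0.80252 = 0.63129
Series (C and D): 0.85899 × 0.95695 = 0.82201
Parallel ([0.63129] and [0.82201]): 1 − (1 − 0.63129)(1 − 0.82201) = 0.934

0.934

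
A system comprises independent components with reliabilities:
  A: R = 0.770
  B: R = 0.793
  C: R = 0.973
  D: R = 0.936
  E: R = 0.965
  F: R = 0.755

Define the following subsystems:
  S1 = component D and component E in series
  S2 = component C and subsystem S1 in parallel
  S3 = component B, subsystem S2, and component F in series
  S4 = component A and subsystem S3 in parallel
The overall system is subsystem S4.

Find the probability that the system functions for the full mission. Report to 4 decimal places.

0.9073

Series (D and E): 0.936000 × 0.965000 = 0.903240
Parallel (C and [0.903240]): 1 − (1 − 0.973000)(1 − 0.903240) = 0.997387
Series (B, [0.997387], and F): 0.793000 × 0.997387 × 0.755000 = 0.597151
Parallel (A and [0.597151]): 1 − (1 − 0.770000)(1 − 0.597151) = 0.9073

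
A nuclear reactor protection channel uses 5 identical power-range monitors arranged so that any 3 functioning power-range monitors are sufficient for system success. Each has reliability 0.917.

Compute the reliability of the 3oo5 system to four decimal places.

R = Σ_{i=3}^{5} C(5,i) p^i (1−p)^{5−i} with p = 0.917
C(5,3)·0.917^3·0.083^2 = 0.053121
C(5,4)·0.917^4·0.083^1 = 0.293444
C(5,5)·0.917^5·0.083^0 = 0.648405
Sum = 0.9950

0.9950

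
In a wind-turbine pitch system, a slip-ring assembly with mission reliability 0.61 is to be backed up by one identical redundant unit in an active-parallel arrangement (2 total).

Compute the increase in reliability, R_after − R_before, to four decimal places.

R_before = 0.61
R_after = 1 − (1 − 0.61)^2 = 0.8479
ΔR = 0.8479 − 0.61 = 0.2379

0.2379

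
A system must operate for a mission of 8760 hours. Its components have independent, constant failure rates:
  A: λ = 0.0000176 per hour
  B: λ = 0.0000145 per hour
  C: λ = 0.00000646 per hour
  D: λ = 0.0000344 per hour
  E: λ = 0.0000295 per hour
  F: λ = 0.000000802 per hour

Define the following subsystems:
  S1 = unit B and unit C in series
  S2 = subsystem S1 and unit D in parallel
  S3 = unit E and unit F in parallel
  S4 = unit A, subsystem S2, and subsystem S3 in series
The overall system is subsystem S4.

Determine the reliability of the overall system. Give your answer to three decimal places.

R(A) = exp(−0.0000176 × 8760) = 0.85712
R(B) = exp(−0.0000145 × 8760) = 0.88072
R(C) = exp(−0.00000646 × 8760) = 0.94498
R(D) = exp(−0.0000344 × 8760) = 0.73982
R(E) = exp(−0.0000295 × 8760) = 0.77227
R(F) = exp(−0.000000802 × 8760) = 0.99300
Series (B and C): 0.88072 × 0.94498 = 0.83226
Parallel ([0.83226] and D): 1 − (1 − 0.83226)(1 − 0.73982) = 0.95636
Parallel (E and F): 1 − (1 − 0.77227)(1 − 0.99300) = 0.99841
Series (A, [0.95636], and [0.99841]): 0.85712 × 0.95636 × 0.99841 = 0.818

0.818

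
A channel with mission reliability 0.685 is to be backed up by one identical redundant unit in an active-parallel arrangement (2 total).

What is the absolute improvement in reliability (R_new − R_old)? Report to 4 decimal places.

R_before = 0.685
R_after = 1 − (1 − 0.685)^2 = 0.9008
ΔR = 0.9008 − 0.685 = 0.2158

0.2158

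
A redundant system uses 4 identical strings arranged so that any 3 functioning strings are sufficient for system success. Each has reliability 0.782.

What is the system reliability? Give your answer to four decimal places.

0.7910

R = Σ_{i=3}^{4} C(4,i) p^i (1−p)^{4−i} with p = 0.782
C(4,3)·0.782^3·0.218^1 = 0.417001
C(4,4)·0.782^4·0.218^0 = 0.373962
Sum = 0.7910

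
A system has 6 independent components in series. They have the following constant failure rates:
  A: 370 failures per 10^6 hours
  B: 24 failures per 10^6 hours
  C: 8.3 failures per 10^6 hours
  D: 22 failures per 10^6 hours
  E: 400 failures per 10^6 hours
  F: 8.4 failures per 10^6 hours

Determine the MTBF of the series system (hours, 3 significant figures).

Series of exponential components: λ_sys = Σ λ_i
λ_sys = 0.00037 + 0.000024 + 0.0000083 + 0.000022 + 0.00040 + 0.0000084 = 8.3270e-04 /h
MTBF = 1 / λ_sys = 1200 h

1200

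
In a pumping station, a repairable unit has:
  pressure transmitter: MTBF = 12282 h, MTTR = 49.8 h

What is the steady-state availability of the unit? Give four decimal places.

0.9960

A(pressure transmitter) = MTBF/(MTBF+MTTR) = 12282/(12282+49.8) = 0.9960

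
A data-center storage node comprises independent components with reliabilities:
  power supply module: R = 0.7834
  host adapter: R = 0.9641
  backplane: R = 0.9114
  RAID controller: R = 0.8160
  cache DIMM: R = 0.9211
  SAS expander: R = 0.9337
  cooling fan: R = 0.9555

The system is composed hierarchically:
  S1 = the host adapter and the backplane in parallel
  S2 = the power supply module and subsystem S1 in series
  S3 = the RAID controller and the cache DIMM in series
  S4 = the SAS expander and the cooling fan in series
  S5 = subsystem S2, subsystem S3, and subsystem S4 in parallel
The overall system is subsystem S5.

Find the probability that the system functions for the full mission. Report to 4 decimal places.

Parallel (host adapter and backplane): 1 − (1 − 0.964100)(1 − 0.911400) = 0.996819
Series (power supply module and [0.996819]): 0.783400 × 0.996819 = 0.780908
Series (RAID controller and cache DIMM): 0.816000 × 0.921100 = 0.751618
Series (SAS expander and cooling fan): 0.933700 × 0.955500 = 0.892150
Parallel ([0.780908], [0.751618], and [0.892150]): 1 − (1 − 0.780908)(1 − 0.751618)(1 − 0.892150) = 0.9941

0.9941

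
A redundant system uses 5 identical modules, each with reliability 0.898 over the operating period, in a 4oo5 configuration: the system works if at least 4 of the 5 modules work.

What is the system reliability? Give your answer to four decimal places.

R = Σ_{i=4}^{5} C(5,i) p^i (1−p)^{5−i} with p = 0.898
C(5,4)·0.898^4·0.102^1 = 0.331647
C(5,5)·0.898^5·0.102^0 = 0.583958
Sum = 0.9156

0.9156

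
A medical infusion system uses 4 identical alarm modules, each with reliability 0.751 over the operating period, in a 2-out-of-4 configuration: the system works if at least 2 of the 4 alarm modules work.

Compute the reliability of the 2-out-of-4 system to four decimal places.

0.9498

R = Σ_{i=2}^{4} C(4,i) p^i (1−p)^{4−i} with p = 0.751
C(4,2)·0.751^2·0.249^2 = 0.209812
C(4,3)·0.751^3·0.249^1 = 0.421870
C(4,4)·0.751^4·0.249^0 = 0.318097
Sum = 0.9498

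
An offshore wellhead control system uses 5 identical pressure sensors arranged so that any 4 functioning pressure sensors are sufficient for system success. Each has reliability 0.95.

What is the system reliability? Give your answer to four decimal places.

R = Σ_{i=4}^{5} C(5,i) p^i (1−p)^{5−i} with p = 0.95
C(5,4)·0.95^4·0.05^1 = 0.203627
C(5,5)·0.95^5·0.05^0 = 0.773781
Sum = 0.9774

0.9774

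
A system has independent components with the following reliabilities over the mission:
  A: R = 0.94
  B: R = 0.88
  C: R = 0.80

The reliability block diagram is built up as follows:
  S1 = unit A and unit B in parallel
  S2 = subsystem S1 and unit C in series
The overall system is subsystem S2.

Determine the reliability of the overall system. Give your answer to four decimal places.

Parallel (A and B): 1 − (1 − 0.940000)(1 − 0.880000) = 0.992800
Series ([0.992800] and C): 0.992800 × 0.800000 = 0.7942

0.7942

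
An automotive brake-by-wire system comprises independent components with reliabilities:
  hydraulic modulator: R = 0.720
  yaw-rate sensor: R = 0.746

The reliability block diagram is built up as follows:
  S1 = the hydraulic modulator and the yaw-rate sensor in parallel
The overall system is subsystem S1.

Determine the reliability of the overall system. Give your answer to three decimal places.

0.929

Parallel (hydraulic modulator and yaw-rate sensor): 1 − (1 − 0.72000)(1 − 0.74600) = 0.929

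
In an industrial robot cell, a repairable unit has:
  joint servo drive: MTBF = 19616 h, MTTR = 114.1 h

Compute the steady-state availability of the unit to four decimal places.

A(joint servo drive) = MTBF/(MTBF+MTTR) = 19616/(19616+114.1) = 0.9942

0.9942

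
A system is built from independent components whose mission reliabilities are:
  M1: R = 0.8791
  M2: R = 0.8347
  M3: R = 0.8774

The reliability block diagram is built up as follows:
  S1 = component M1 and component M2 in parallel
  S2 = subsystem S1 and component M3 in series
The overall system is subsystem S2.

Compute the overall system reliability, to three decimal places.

0.860

Parallel (M1 and M2): 1 − (1 − 0.87910)(1 − 0.83470) = 0.98002
Series ([0.98002] and M3): 0.98002 × 0.87740 = 0.860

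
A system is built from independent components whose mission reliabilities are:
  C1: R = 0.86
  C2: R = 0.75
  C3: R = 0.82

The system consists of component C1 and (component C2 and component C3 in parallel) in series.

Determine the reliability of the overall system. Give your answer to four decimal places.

Parallel (C2 and C3): 1 − (1 − 0.750000)(1 − 0.820000) = 0.955000
Series (C1 and [0.955000]): 0.860000 × 0.955000 = 0.8213

0.8213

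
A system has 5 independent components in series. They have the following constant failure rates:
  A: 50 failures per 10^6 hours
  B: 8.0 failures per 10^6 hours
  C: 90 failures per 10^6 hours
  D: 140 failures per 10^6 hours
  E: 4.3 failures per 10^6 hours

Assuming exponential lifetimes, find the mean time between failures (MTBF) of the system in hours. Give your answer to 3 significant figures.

Series of exponential components: λ_sys = Σ λ_i
λ_sys = 0.000050 + 0.0000080 + 0.000090 + 0.00014 + 0.0000043 = 2.9230e-04 /h
MTBF = 1 / λ_sys = 3420 h

3420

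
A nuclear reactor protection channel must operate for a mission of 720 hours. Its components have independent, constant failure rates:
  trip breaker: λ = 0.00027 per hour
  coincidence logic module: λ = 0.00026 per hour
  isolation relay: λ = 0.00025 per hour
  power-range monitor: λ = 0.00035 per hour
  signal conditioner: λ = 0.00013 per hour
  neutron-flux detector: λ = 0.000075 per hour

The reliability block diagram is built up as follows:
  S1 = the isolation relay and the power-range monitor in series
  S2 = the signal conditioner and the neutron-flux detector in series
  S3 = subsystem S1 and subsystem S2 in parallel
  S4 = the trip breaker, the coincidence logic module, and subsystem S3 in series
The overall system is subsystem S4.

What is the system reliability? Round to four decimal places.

R(trip breaker) = exp(−0.00027 × 720) = 0.823329
R(coincidence logic module) = exp(−0.00026 × 720) = 0.829278
R(isolation relay) = exp(−0.00025 × 720) = 0.835270
R(power-range monitor) = exp(−0.00035 × 720) = 0.777245
R(signal conditioner) = exp(−0.00013 × 720) = 0.910647
R(neutron-flux detector) = exp(−0.000075 × 720) = 0.947432
Series (isolation relay and power-range monitor): 0.835270 × 0.777245 = 0.649209
Series (signal conditioner and neutron-flux detector): 0.910647 × 0.947432 = 0.862776
Parallel ([0.649209] and [0.862776]): 1 − (1 − 0.649209)(1 − 0.862776) = 0.951863
Series (trip breaker, coincidence logic module, and [0.951863]): 0.823329 × 0.829278 × 0.951863 = 0.6499

0.6499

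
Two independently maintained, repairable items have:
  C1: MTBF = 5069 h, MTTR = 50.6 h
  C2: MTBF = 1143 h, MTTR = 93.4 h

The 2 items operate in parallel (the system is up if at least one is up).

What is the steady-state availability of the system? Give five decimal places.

A(C1) = MTBF/(MTBF+MTTR) = 5069/(5069+50.6) = 0.990116
A(C2) = MTBF/(MTBF+MTTR) = 1143/(1143+93.4) = 0.924458
Parallel availability: 1 − (1 − 0.990116)(1 − 0.924458) = 0.99925

0.99925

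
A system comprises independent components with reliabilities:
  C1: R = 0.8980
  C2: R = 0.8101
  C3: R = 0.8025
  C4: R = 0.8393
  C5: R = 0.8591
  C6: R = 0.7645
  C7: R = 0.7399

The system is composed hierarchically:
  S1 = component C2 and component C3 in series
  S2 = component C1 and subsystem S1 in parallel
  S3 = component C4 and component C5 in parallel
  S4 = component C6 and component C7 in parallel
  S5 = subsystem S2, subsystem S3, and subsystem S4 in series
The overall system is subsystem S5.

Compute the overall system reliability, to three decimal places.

0.885

Series (C2 and C3): 0.81010 × 0.80250 = 0.65011
Parallel (C1 and [0.65011]): 1 − (1 − 0.89800)(1 − 0.65011) = 0.96431
Parallel (C4 and C5): 1 − (1 − 0.83930)(1 − 0.85910) = 0.97736
Parallel (C6 and C7): 1 − (1 − 0.76450)(1 − 0.73990) = 0.93875
Series ([0.96431], [0.97736], and [0.93875]): 0.96431 × 0.97736 × 0.93875 = 0.885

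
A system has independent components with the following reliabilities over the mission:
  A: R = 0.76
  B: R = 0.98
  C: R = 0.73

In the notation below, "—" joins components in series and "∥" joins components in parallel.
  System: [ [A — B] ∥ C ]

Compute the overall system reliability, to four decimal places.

0.9311

Series (A and B): 0.760000 × 0.980000 = 0.744800
Parallel ([0.744800] and C): 1 − (1 − 0.744800)(1 − 0.730000) = 0.9311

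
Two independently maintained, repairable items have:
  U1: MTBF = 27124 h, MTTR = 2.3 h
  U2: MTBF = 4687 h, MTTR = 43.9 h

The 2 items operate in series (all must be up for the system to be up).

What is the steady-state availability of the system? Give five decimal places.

0.99064

A(U1) = MTBF/(MTBF+MTTR) = 27124/(27124+2.3) = 0.999915
A(U2) = MTBF/(MTBF+MTTR) = 4687/(4687+43.9) = 0.990721
Series availability: 0.999915 × 0.990721 = 0.99064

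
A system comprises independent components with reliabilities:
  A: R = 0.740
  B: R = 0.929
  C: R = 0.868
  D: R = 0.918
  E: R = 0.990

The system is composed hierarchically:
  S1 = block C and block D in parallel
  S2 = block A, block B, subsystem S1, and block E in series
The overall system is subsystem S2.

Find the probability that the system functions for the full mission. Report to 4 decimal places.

Parallel (C and D): 1 − (1 − 0.868000)(1 − 0.918000) = 0.989176
Series (A, B, [0.989176], and E): 0.740000 × 0.929000 × 0.989176 × 0.990000 = 0.6732

0.6732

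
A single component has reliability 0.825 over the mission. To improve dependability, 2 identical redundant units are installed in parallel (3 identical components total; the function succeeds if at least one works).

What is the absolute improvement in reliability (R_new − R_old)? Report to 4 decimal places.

0.1696

R_before = 0.825
R_after = 1 − (1 − 0.825)^3 = 0.9946
ΔR = 0.9946 − 0.825 = 0.1696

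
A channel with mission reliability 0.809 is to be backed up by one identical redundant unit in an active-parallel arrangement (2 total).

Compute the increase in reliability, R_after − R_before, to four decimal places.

0.1545

R_before = 0.809
R_after = 1 − (1 − 0.809)^2 = 0.9635
ΔR = 0.9635 − 0.809 = 0.1545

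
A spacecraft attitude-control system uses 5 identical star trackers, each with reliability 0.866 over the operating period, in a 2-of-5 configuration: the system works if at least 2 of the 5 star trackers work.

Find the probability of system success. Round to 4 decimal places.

0.9986

R = Σ_{i=2}^{5} C(5,i) p^i (1−p)^{5−i} with p = 0.866
C(5,2)·0.866^2·0.134^3 = 0.018045
C(5,3)·0.866^3·0.134^2 = 0.116617
C(5,4)·0.866^4·0.134^1 = 0.376831
C(5,5)·0.866^5·0.134^0 = 0.487068
Sum = 0.9986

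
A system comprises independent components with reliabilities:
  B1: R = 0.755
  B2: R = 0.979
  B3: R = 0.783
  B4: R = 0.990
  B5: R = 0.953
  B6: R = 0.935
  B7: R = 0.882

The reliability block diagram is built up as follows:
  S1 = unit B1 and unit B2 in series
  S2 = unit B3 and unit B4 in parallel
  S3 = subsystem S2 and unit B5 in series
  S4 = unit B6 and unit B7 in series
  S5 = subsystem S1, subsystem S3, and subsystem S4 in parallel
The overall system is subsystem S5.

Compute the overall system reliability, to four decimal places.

Series (B1 and B2): 0.755000 × 0.979000 = 0.739145
Parallel (B3 and B4): 1 − (1 − 0.783000)(1 − 0.990000) = 0.997830
Series ([0.997830] and B5): 0.997830 × 0.953000 = 0.950932
Series (B6 and B7): 0.935000 × 0.882000 = 0.824670
Parallel ([0.739145], [0.950932], and [0.824670]): 1 − (1 − 0.739145)(1 − 0.950932)(1 − 0.824670) = 0.9978

0.9978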